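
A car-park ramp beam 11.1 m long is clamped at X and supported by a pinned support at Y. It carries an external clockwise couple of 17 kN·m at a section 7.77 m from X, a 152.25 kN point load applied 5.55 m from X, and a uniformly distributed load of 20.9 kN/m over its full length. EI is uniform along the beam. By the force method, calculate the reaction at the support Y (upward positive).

R_Y = 136.7 kN

Take the reaction at Y as the redundant and release it; the primary structure is a cantilever fixed at X.
Free-end deflection of the primary structure under the applied loading (downward +):
  clockwise couple 17 at a = 7.77: M₀a(2L − a)/(2EI) = 953/EI
  point load 152.25 at a = 5.55: Pa²(3L − a)/(6EI) = 21690/EI
  UDL 20.9: wL⁴/(8EI) = 39660/EI
  δ_0 = 62302/EI
Flexibility coefficient — unit upward force at Y: δ_{YY} = L³/(3EI) = 455.9/EI.
The prop prevents deflection at Y: R_Y = δ_0/δ_{YY} = 62302/455.9 = 136.7 kN.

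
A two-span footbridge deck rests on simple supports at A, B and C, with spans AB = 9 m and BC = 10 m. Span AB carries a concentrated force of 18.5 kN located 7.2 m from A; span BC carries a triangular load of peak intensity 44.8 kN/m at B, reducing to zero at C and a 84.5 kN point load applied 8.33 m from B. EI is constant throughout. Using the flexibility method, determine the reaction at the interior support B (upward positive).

R_B = 221.4 kN

Insert a hinge at B; M_B is the redundant, and each span becomes simply supported.
Discontinuity in slope at B on the released structure — sum the simple-span end rotations:
  span AB: point load 18.5 at a = 7.2: Pab(L + a)/(6LEI) = 71.93/EI
  span BC: triangular load, peak 44.8: w₀L³/(45EI) = 995.6/EI
  span BC: point load 84.5 at a = 8.33: Pab(L + b)/(6LEI) = 228.6/EI
  relative rotation θ_0 = (71.93 + 1224)/EI = 1296/EI
A unit hogging moment at B produces rotation L₁/(3EI) + L₂/(3EI) = 6.333/EI.
Slope continuity at B: θ_0 = M_B·6.333/EI, so M_B = 1296/6.333 = 204.6 kN·m (hogging).
Span AB, ΣM about A with M_B applied at B: R_B^{AB}·9 = 133.2 + 204.6, so R_B^{AB} = 37.54 kN and R_A = 18.5 − 37.54 = -19.04 kN.
Span BC, ΣM about C: R_B^{BC}·10 = 1634 + 204.6, so R_B^{BC} = 183.9 kN and R_C = 308.5 − 183.9 = 124.6 kN.
R_B = 37.54 + 183.9 = 221.4 kN.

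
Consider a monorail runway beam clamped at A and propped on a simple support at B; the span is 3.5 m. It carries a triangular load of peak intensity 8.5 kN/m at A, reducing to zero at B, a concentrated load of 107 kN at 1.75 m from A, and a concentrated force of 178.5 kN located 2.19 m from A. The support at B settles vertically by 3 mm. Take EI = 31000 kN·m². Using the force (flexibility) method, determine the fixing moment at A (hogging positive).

Release the roller at B. Primary structure: cantilever fixed at A.
Deflection at B on the released cantilever, summing each load's contribution:
  triangular load, peak 8.5 at the fixed end: w₀L⁴/(30EI) = 42.52/EI
  point load 107 at a = 1.75: Pa²(3L − a)/(6EI) = 477.9/EI
  point load 178.5 at a = 2.19: Pa²(3L − a)/(6EI) = 1186/EI
  δ_0 = 1706/EI
Tip deflection under a unit load at B: L³/(3EI) = 14.29/EI.
With EI = 31000 kN·m²: δ_0 = 0.055035 m and δ_{BB} = 0.000461 m/kN.
Compatibility — the beam at B must follow the support down by 0.003 m: δ_0 − R_B·δ_{BB} = 0.003, so R_B = (0.055035 − 0.003)/0.000461 = 112.9 kN.
Moment equilibrium about A: M_A = Σ(load moments about A) − R_B·L = 595.5 − 112.9×3.5 = 200.5 kN·m.

M_A = 200.5 kN·m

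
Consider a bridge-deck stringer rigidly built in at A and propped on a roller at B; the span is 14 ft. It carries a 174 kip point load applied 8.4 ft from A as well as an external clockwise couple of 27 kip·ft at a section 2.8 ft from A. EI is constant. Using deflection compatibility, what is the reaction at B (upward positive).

R_B = 76.21 kip

Release the roller at B. Primary structure: cantilever fixed at A.
Deflection at B on the released cantilever, summing each load's contribution:
  point load 174 at a = 8.4: Pa²(3L − a)/(6EI) = 68754/EI
  clockwise couple 27 at a = 2.8: M₀a(2L − a)/(2EI) = 952.6/EI
  δ_0 = 69706/EI
Flexibility coefficient — unit upward force at B: δ_{BB} = L³/(3EI) = 914.7/EI.
The prop prevents deflection at B: R_B = δ_0/δ_{BB} = 69706/914.7 = 76.21 kip.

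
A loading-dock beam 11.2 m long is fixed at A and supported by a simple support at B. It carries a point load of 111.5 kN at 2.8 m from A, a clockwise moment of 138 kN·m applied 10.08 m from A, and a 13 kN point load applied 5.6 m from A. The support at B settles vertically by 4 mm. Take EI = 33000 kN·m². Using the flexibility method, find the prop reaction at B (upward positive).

R_B = 31.66 kN

Release the roller at B. Primary structure: cantilever fixed at A.
Downward deflection at the released point B due to the loads:
  point load 111.5 at a = 2.8: Pa²(3L − a)/(6EI) = 4487/EI
  clockwise couple 138 at a = 10.08: M₀a(2L − a)/(2EI) = 8569/EI
  point load 13 at a = 5.6: Pa²(3L − a)/(6EI) = 1903/EI
  δ_0 = 14959/EI
Tip deflection under a unit load at B: L³/(3EI) = 468.3/EI.
With EI = 33000 kN·m²: δ_0 = 0.45329 m and δ_{BB} = 0.014191 m/kN.
Compatibility — the beam at B must follow the support down by 0.004 m: δ_0 − R_B·δ_{BB} = 0.004, so R_B = (0.45329 − 0.004)/0.014191 = 31.66 kN.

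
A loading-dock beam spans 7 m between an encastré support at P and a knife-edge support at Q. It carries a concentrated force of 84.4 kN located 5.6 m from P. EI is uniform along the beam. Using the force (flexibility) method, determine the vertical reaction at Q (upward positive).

Take the reaction at Q as the redundant and release it; the primary structure is a cantilever fixed at P.
Primary-structure tip deflection at Q by superposition:
  point load 84.4 at a = 5.6: Pa²(3L − a)/(6EI) = 6793/EI
Flexibility coefficient — unit upward force at Q: δ_{QQ} = L³/(3EI) = 114.3/EI.
Compatibility at Q: δ_0 − R_Q·δ_{QQ} = 0, so R_Q = 6793/114.3 = 59.42 kN.

R_Q = 59.42 kN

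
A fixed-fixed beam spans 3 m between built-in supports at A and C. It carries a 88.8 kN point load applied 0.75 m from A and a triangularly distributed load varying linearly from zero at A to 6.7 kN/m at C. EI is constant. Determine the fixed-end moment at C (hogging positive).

M_C = 15.5 kN·m

Take the two fixed-end moments M_A, M_C as redundants; the released structure is the simple span AC.
On the primary (simply-supported) span, the end slopes from the loading are:
  at A: point load 88.8 at a = 0.75: Pab(L + b)/(6LEI) = 43.71/EI
  at C: point load 88.8 at a = 0.75: Pab(L + a)/(6LEI) = 31.22/EI
  at A: triangular load, peak 6.7: 7w₀L³/(360EI) = 3.518/EI
  at C: triangular load, peak 6.7: w₀L³/(45EI) = 4.02/EI
  θ_A0 = 47.22/EI,  θ_C0 = 35.24/EI
Flexibility coefficients: a unit moment at one end gives L/(3EI) there and L/(6EI) at the far end, so f₁₁ = f₂₂ = 1/EI and f₁₂ = f₂₁ = 0.5/EI.
Compatibility — zero rotation at each built-in end:
  1 M_A + 0.5 M_C = 47.22
  0.5 M_A + 1 M_C = 35.24
Solving the pair gives M_A = 39.47 kN·m and M_C = 15.5 kN·m (hogging).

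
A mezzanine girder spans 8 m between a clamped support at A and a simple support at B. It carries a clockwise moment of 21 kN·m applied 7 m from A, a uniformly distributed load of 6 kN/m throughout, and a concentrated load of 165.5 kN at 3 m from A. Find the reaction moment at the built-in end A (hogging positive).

M_A = 290.1 kN·m

Release the roller at B. Primary structure: cantilever fixed at A.
Primary-structure tip deflection at B by superposition:
  clockwise couple 21 at a = 7: M₀a(2L − a)/(2EI) = 661.5/EI
  UDL 6: wL⁴/(8EI) = 3072/EI
  point load 165.5 at a = 3: Pa²(3L − a)/(6EI) = 5213/EI
  δ_0 = 8947/EI
Tip deflection under a unit load at B: L³/(3EI) = 170.7/EI.
Compatibility at B: δ_0 − R_B·δ_{BB} = 0, so R_B = 8947/170.7 = 52.42 kN.
Moment equilibrium about A: M_A = Σ(load moments about A) − R_B·L = 709.5 − 52.42×8 = 290.1 kN·m.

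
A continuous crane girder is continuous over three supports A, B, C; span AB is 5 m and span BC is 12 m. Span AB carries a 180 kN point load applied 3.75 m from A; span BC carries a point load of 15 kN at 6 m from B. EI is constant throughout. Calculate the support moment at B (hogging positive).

Insert a hinge at B; M_B is the redundant, and each span becomes simply supported.
End slopes at the hinge B, treating each span as simply supported:
  span AB: point load 180 at a = 3.75: Pab(L + a)/(6LEI) = 246.1/EI
  span BC: point load 15 at a = 6: Pab(L + b)/(6LEI) = 135/EI
  relative rotation θ_0 = (246.1 + 135)/EI = 381.1/EI
A unit hogging moment at B produces rotation L₁/(3EI) + L₂/(3EI) = 5.667/EI.
Compatibility: M_B·(L₁+L₂)/(3EI) = θ_0, giving M_B = 67.25 kN·m (hogging).

M_B = 67.25 kN·m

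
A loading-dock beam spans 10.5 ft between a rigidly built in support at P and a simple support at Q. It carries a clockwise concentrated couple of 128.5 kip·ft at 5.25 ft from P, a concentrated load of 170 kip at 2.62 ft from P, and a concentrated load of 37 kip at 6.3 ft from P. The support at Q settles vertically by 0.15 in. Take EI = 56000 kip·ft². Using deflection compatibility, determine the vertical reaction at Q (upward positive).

R_Q = 42.49 kip

Take the reaction at Q as the redundant and release it; the primary structure is a cantilever fixed at P.
Deflection at Q on the released cantilever, summing each load's contribution:
  clockwise couple 128.5 at a = 5.25: M₀a(2L − a)/(2EI) = 5313/EI
  point load 170 at a = 2.62: Pa²(3L − a)/(6EI) = 5617/EI
  point load 37 at a = 6.3: Pa²(3L − a)/(6EI) = 6168/EI
  δ_0 = 17097/EI
Tip deflection under a unit load at Q: L³/(3EI) = 385.9/EI.
With EI = 56000 kip·ft²: δ_0 = 0.30531 ft and δ_{QQ} = 0.006891 ft/kip.
Compatibility — the beam at Q must follow the support down by 0.0125 ft: δ_0 − R_Q·δ_{QQ} = 0.0125, so R_Q = (0.30531 − 0.0125)/0.006891 = 42.49 kip.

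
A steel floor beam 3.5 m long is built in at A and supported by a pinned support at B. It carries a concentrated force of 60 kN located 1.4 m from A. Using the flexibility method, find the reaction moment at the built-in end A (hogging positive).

Remove the prop at B; the released (primary) structure is a cantilever built in at A.
Downward deflection at the released point B due to the loads:
  point load 60 at a = 1.4: Pa²(3L − a)/(6EI) = 178.4/EI
Tip deflection under a unit load at B: L³/(3EI) = 14.29/EI.
The prop prevents deflection at B: R_B = δ_0/δ_{BB} = 178.4/14.29 = 12.48 kN.
Moment equilibrium about A: M_A = Σ(load moments about A) − R_B·L = 84 − 12.48×3.5 = 40.32 kN·m.

M_A = 40.32 kN·m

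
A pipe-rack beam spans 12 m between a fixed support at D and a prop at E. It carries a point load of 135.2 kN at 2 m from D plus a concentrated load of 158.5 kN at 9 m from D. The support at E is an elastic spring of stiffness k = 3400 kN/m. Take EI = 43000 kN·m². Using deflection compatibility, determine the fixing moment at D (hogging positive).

M_D = 456.7 kN·m

Remove the prop at E; the released (primary) structure is a cantilever built in at D.
Downward deflection at the released point E due to the loads:
  point load 135.2 at a = 2: Pa²(3L − a)/(6EI) = 3065/EI
  point load 158.5 at a = 9: Pa²(3L − a)/(6EI) = 57773/EI
  δ_0 = 60838/EI
Tip deflection under a unit load at E: L³/(3EI) = 576/EI.
With EI = 43000 kN·m²: δ_0 = 1.4148 m and δ_{EE} = 0.013395 m/kN.
Compatibility — the spring shortens by R_E/k under the reaction it provides: δ_0 − R_E·δ_{EE} = R_E/k. With 1/k = 0.000294 m/kN, R_E = δ_0 / (δ_{EE} + 1/k) = 1.4148 / (0.013395 + 0.000294) = 103.4 kN.
Moment equilibrium about D: M_D = Σ(load moments about D) − R_E·L = 1697 − 103.4×12 = 456.7 kN·m.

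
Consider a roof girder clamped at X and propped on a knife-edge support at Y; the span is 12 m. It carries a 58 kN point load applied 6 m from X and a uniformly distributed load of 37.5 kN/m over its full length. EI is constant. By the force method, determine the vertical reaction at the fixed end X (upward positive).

Take the reaction at Y as the redundant and release it; the primary structure is a cantilever fixed at X.
Deflection at Y on the released cantilever, summing each load's contribution:
  point load 58 at a = 6: Pa²(3L − a)/(6EI) = 10440/EI
  UDL 37.5: wL⁴/(8EI) = 97200/EI
  δ_0 = 107640/EI
Flexibility coefficient — unit upward force at Y: δ_{YY} = L³/(3EI) = 576/EI.
The prop prevents deflection at Y: R_Y = δ_0/δ_{YY} = 107640/576 = 186.9 kN.
Vertical equilibrium: R_X = ΣP − R_Y = 508 − 186.9 = 321.1 kN.

R_X = 321.1 kN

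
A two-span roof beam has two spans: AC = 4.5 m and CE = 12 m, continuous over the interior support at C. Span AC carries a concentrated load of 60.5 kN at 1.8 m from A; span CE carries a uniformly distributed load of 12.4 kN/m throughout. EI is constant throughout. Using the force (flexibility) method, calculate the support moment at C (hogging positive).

M_C = 174.8 kN·m

Release continuity at C by inserting a hinge; the redundant is the internal moment M_C. The primary structure is two simply-supported spans AC and CE.
Rotations at C on the released spans (each span's end-slope, ×1/EI):
  span AC: point load 60.5 at a = 1.8: Pab(L + a)/(6LEI) = 68.61/EI
  span CE: UDL 12.4: wL³/(24EI) = 892.8/EI
  relative rotation θ_0 = (68.61 + 892.8)/EI = 961.4/EI
A unit hogging moment at C produces rotation L₁/(3EI) + L₂/(3EI) = 5.5/EI.
Compatibility: M_C·(L₁+L₂)/(3EI) = θ_0, giving M_C = 174.8 kN·m (hogging).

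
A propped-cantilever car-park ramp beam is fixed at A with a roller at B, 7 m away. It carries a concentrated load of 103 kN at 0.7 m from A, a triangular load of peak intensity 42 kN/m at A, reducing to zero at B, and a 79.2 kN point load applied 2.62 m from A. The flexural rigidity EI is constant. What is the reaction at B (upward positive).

R_B = 45.46 kN

Release the roller at B. Primary structure: cantilever fixed at A.
Free-end deflection of the primary structure under the applied loading (downward +):
  point load 103 at a = 0.7: Pa²(3L − a)/(6EI) = 170.8/EI
  triangular load, peak 42 at the fixed end: w₀L⁴/(30EI) = 3361/EI
  point load 79.2 at a = 2.62: Pa²(3L − a)/(6EI) = 1665/EI
  δ_0 = 5198/EI
Tip deflection under a unit load at B: L³/(3EI) = 114.3/EI.
Compatibility at B: δ_0 − R_B·δ_{BB} = 0, so R_B = 5198/114.3 = 45.46 kN.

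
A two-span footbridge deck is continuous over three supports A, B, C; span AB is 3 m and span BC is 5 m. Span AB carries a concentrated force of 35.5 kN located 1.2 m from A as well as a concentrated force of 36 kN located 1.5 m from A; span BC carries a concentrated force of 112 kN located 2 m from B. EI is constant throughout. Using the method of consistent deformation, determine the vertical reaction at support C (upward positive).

R_C = 28.5 kN

Release continuity at B by inserting a hinge; the redundant is the internal moment M_B. The primary structure is two simply-supported spans AB and BC.
Discontinuity in slope at B on the released structure — sum the simple-span end rotations:
  span AB: point load 35.5 at a = 1.2: Pab(L + a)/(6LEI) = 17.89/EI
  span AB: point load 36 at a = 1.5: Pab(L + a)/(6LEI) = 20.25/EI
  span BC: point load 112 at a = 2: Pab(L + b)/(6LEI) = 179.2/EI
  relative rotation θ_0 = (38.14 + 179.2)/EI = 217.3/EI
A unit hogging moment at B produces rotation L₁/(3EI) + L₂/(3EI) = 2.667/EI.
Compatibility: M_B·(L₁+L₂)/(3EI) = θ_0, giving M_B = 81.5 kN·m (hogging).
Span BC, ΣM about C: R_B^{BC}·5 = 336 + 81.5, so R_B^{BC} = 83.5 kN and R_C = 112 − 83.5 = 28.5 kN.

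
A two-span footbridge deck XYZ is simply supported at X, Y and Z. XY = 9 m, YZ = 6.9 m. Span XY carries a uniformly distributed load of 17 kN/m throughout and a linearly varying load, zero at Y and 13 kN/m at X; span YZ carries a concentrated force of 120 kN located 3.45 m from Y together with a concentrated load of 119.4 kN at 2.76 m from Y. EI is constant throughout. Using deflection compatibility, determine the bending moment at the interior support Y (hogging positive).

M_Y = 268.2 kN·m

Insert a hinge at Y; M_Y is the redundant, and each span becomes simply supported.
Discontinuity in slope at Y on the released structure — sum the simple-span end rotations:
  span XY: UDL 17: wL³/(24EI) = 516.4/EI
  span XY: triangular load, peak 13: 7w₀L³/(360EI) = 184.3/EI
  span YZ: point load 120 at a = 3.45: Pab(L + b)/(6LEI) = 357.1/EI
  span YZ: point load 119.4 at a = 2.76: Pab(L + b)/(6LEI) = 363.8/EI
  relative rotation θ_0 = (700.6 + 720.9)/EI = 1422/EI
A unit hogging moment at Y produces rotation L₁/(3EI) + L₂/(3EI) = 5.3/EI.
Compatibility: M_Y·(L₁+L₂)/(3EI) = θ_0, giving M_Y = 268.2 kN·m (hogging).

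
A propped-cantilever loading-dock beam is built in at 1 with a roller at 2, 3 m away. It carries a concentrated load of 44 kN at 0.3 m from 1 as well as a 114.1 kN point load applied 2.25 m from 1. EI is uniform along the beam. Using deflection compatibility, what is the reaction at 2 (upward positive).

R_2 = 72.84 kN

Take the reaction at 2 as the redundant and release it; the primary structure is a cantilever fixed at 1.
Free-end deflection of the primary structure under the applied loading (downward +):
  point load 44 at a = 0.3: Pa²(3L − a)/(6EI) = 5.742/EI
  point load 114.1 at a = 2.25: Pa²(3L − a)/(6EI) = 649.8/EI
  δ_0 = 655.6/EI
Tip deflection under a unit load at 2: L³/(3EI) = 9/EI.
The prop prevents deflection at 2: R_2 = δ_0/δ_{22} = 655.6/9 = 72.84 kN.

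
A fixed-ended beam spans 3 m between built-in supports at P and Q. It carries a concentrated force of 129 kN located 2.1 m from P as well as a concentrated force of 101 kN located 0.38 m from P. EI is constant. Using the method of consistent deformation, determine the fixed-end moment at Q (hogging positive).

Take the two fixed-end moments M_P, M_Q as redundants; the released structure is the simple span PQ.
Simple-span end rotations at P and Q under the given loads:
  at P: point load 129 at a = 2.1: Pab(L + b)/(6LEI) = 52.83/EI
  at Q: point load 129 at a = 2.1: Pab(L + a)/(6LEI) = 69.08/EI
  at P: point load 101 at a = 0.38: Pab(L + b)/(6LEI) = 31.4/EI
  at Q: point load 101 at a = 0.38: Pab(L + a)/(6LEI) = 18.88/EI
  θ_P0 = 84.22/EI,  θ_Q0 = 87.96/EI
Flexibility coefficients: a unit moment at one end gives L/(3EI) there and L/(6EI) at the far end, so f₁₁ = f₂₂ = 1/EI and f₁₂ = f₂₁ = 0.5/EI.
Compatibility — zero rotation at each built-in end:
  1 M_P + 0.5 M_Q = 84.22
  0.5 M_P + 1 M_Q = 87.96
Solving the pair gives M_P = 53.65 kN·m and M_Q = 61.13 kN·m (hogging).

M_Q = 61.13 kN·m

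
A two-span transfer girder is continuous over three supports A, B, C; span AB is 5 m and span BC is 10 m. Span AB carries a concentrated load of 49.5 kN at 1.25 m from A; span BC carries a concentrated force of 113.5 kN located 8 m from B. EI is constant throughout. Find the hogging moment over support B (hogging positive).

Take M_B as the redundant. Released structure: two simple spans AB and BC with a hinge at B.
Rotations at B on the released spans (each span's end-slope, ×1/EI):
  span AB: point load 49.5 at a = 1.25: Pab(L + a)/(6LEI) = 48.34/EI
  span BC: point load 113.5 at a = 8: Pab(L + b)/(6LEI) = 363.2/EI
  relative rotation θ_0 = (48.34 + 363.2)/EI = 411.5/EI
A unit hogging moment at B produces rotation L₁/(3EI) + L₂/(3EI) = 5/EI.
Compatibility: M_B·(L₁+L₂)/(3EI) = θ_0, giving M_B = 82.31 kN·m (hogging).

M_B = 82.31 kN·m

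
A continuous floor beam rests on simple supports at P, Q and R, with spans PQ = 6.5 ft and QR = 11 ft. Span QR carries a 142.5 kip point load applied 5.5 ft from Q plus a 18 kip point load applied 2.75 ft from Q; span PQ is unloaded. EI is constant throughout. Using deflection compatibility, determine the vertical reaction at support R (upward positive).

Take M_Q as the redundant. Released structure: two simple spans PQ and QR with a hinge at Q.
End slopes at the hinge Q, treating each span as simply supported:
  span QR: point load 142.5 at a = 5.5: Pab(L + b)/(6LEI) = 1078/EI
  span QR: point load 18 at a = 2.75: Pab(L + b)/(6LEI) = 119.1/EI
  relative rotation θ_0 = (0 + 1197)/EI = 1197/EI
A unit hogging moment at Q produces rotation L₁/(3EI) + L₂/(3EI) = 5.833/EI.
Slope continuity at Q: θ_0 = M_Q·5.833/EI, so M_Q = 1197/5.833 = 205.2 kip·ft (hogging).
Span QR, ΣM about R: R_Q^{QR}·11 = 932.2 + 205.2, so R_Q^{QR} = 103.4 kip and R_R = 160.5 − 103.4 = 57.1 kip.

R_R = 57.1 kip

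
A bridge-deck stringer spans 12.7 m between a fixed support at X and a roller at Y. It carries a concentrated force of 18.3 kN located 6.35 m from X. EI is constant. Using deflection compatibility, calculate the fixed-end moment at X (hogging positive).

M_X = 43.58 kN·m

Take the reaction at Y as the redundant and release it; the primary structure is a cantilever fixed at X.
Deflection at Y on the released cantilever, summing each load's contribution:
  point load 18.3 at a = 6.35: Pa²(3L − a)/(6EI) = 3905/EI
Flexibility coefficient — unit upward force at Y: δ_{YY} = L³/(3EI) = 682.8/EI.
The prop prevents deflection at Y: R_Y = δ_0/δ_{YY} = 3905/682.8 = 5.719 kN.
Moment equilibrium about X: M_X = Σ(load moments about X) − R_Y·L = 116.2 − 5.719×12.7 = 43.58 kN·m.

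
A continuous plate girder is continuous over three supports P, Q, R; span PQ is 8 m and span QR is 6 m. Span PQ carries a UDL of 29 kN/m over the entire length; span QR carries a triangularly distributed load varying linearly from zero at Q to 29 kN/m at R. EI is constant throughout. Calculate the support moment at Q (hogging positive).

Take M_Q as the redundant. Released structure: two simple spans PQ and QR with a hinge at Q.
End slopes at the hinge Q, treating each span as simply supported:
  span PQ: UDL 29: wL³/(24EI) = 618.7/EI
  span QR: triangular load, peak 29: 7w₀L³/(360EI) = 121.8/EI
  relative rotation θ_0 = (618.7 + 121.8)/EI = 740.5/EI
A unit hogging moment at Q produces rotation L₁/(3EI) + L₂/(3EI) = 4.667/EI.
Compatibility: M_Q·(L₁+L₂)/(3EI) = θ_0, giving M_Q = 158.7 kN·m (hogging).

M_Q = 158.7 kN·m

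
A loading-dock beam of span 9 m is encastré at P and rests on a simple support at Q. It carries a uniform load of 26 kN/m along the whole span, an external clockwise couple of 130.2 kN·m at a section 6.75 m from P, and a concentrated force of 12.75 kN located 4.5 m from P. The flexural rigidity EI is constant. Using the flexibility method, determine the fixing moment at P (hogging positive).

M_P = 231.9 kN·m

Take the reaction at Q as the redundant and release it; the primary structure is a cantilever fixed at P.
Free-end deflection of the primary structure under the applied loading (downward +):
  UDL 26: wL⁴/(8EI) = 21323/EI
  clockwise couple 130.2 at a = 6.75: M₀a(2L − a)/(2EI) = 4944/EI
  point load 12.75 at a = 4.5: Pa²(3L − a)/(6EI) = 968.2/EI
  δ_0 = 27235/EI
Tip deflection under a unit load at Q: L³/(3EI) = 243/EI.
Compatibility at Q: δ_0 − R_Q·δ_{QQ} = 0, so R_Q = 27235/243 = 112.1 kN.
Moment equilibrium about P: M_P = Σ(load moments about P) − R_Q·L = 1241 − 112.1×9 = 231.9 kN·m.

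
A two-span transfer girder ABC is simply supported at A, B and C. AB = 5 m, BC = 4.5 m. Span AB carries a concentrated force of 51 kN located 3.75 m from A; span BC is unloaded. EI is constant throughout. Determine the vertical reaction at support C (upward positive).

Release continuity at B by inserting a hinge; the redundant is the internal moment M_B. The primary structure is two simply-supported spans AB and BC.
Rotations at B on the released spans (each span's end-slope, ×1/EI):
  span AB: point load 51 at a = 3.75: Pab(L + a)/(6LEI) = 69.73/EI
  relative rotation θ_0 = (69.73 + 0)/EI = 69.73/EI
A unit hogging moment at B produces rotation L₁/(3EI) + L₂/(3EI) = 3.167/EI.
Compatibility: M_B·(L₁+L₂)/(3EI) = θ_0, giving M_B = 22.02 kN·m (hogging).
Span BC, ΣM about C: R_B^{BC}·4.5 = 0 + 22.02, so R_B^{BC} = 4.893 kN and R_C = 0 − 4.893 = -4.893 kN.

R_C = -4.893 kN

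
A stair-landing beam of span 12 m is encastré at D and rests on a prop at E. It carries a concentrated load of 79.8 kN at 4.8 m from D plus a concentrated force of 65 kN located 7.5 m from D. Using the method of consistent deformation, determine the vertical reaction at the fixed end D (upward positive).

R_D = 98.05 kN

Remove the prop at E; the released (primary) structure is a cantilever built in at D.
Primary-structure tip deflection at E by superposition:
  point load 79.8 at a = 4.8: Pa²(3L − a)/(6EI) = 9561/EI
  point load 65 at a = 7.5: Pa²(3L − a)/(6EI) = 17367/EI
  δ_0 = 26928/EI
Tip deflection under a unit load at E: L³/(3EI) = 576/EI.
Compatibility at E: δ_0 − R_E·δ_{EE} = 0, so R_E = 26928/576 = 46.75 kN.
Vertical equilibrium: R_D = ΣP − R_E = 144.8 − 46.75 = 98.05 kN.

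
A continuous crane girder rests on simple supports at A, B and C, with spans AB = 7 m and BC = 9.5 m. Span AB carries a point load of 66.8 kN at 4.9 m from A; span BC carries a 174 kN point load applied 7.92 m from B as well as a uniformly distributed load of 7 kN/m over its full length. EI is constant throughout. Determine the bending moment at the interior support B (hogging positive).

Take M_B as the redundant. Released structure: two simple spans AB and BC with a hinge at B.
Discontinuity in slope at B on the released structure — sum the simple-span end rotations:
  span AB: point load 66.8 at a = 4.9: Pab(L + a)/(6LEI) = 194.8/EI
  span BC: point load 174 at a = 7.92: Pab(L + b)/(6LEI) = 423.2/EI
  span BC: UDL 7: wL³/(24EI) = 250.1/EI
  relative rotation θ_0 = (194.8 + 673.3)/EI = 868.1/EI
A unit hogging moment at B produces rotation L₁/(3EI) + L₂/(3EI) = 5.5/EI.
Slope continuity at B: θ_0 = M_B·5.5/EI, so M_B = 868.1/5.5 = 157.8 kN·m (hogging).

M_B = 157.8 kN·m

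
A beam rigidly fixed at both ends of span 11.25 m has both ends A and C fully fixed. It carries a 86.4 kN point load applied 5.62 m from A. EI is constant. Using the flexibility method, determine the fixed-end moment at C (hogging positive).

M_C = 121.4 kN·m

Release both end moments; the primary structure is a simply-supported span AC with redundants M_A and M_C.
On the primary (simply-supported) span, the end slopes from the loading are:
  at A: point load 86.4 at a = 5.62: Pab(L + b)/(6LEI) = 683.6/EI
  at C: point load 86.4 at a = 5.62: Pab(L + a)/(6LEI) = 683.2/EI
  θ_A0 = 683.6/EI,  θ_C0 = 683.2/EI
Flexibility coefficients: a unit moment at one end gives L/(3EI) there and L/(6EI) at the far end, so f₁₁ = f₂₂ = 3.75/EI and f₁₂ = f₂₁ = 1.875/EI.
Compatibility — zero rotation at each built-in end:
  3.75 M_A + 1.875 M_C = 683.6
  1.875 M_A + 3.75 M_C = 683.2
Solving the pair gives M_A = 121.6 kN·m and M_C = 121.4 kN·m (hogging).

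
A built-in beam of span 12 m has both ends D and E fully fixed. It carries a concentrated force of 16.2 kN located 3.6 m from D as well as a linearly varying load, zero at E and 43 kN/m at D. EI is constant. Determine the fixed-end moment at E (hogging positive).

Take the two fixed-end moments M_D, M_E as redundants; the released structure is the simple span DE.
End rotations of the released simple span under the applied load (×1/EI):
  at D: point load 16.2 at a = 3.6: Pab(L + b)/(6LEI) = 138.8/EI
  at E: point load 16.2 at a = 3.6: Pab(L + a)/(6LEI) = 106.1/EI
  at D: triangular load, peak 43: w₀L³/(45EI) = 1651/EI
  at E: triangular load, peak 43: 7w₀L³/(360EI) = 1445/EI
  θ_D0 = 1790/EI,  θ_E0 = 1551/EI
Flexibility coefficients: a unit moment at one end gives L/(3EI) there and L/(6EI) at the far end, so f₁₁ = f₂₂ = 4/EI and f₁₂ = f₂₁ = 2/EI.
Compatibility — zero rotation at each built-in end:
  4 M_D + 2 M_E = 1790
  2 M_D + 4 M_E = 1551
Solving the pair gives M_D = 338.2 kN·m and M_E = 218.6 kN·m (hogging).

M_E = 218.6 kN·m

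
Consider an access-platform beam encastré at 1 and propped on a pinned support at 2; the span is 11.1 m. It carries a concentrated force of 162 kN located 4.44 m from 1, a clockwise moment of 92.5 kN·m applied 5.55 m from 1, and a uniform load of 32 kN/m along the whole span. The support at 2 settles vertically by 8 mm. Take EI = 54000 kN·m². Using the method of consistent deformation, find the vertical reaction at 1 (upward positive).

R_1 = 341.9 kN

Release the roller at 2. Primary structure: cantilever fixed at 1.
Downward deflection at the released point 2 due to the loads:
  point load 162 at a = 4.44: Pa²(3L − a)/(6EI) = 15361/EI
  clockwise couple 92.5 at a = 5.55: M₀a(2L − a)/(2EI) = 4274/EI
  UDL 32: wL⁴/(8EI) = 60723/EI
  δ_0 = 80358/EI
Flexibility coefficient — unit upward force at 2: δ_{22} = L³/(3EI) = 455.9/EI.
With EI = 54000 kN·m²: δ_0 = 1.4881 m and δ_{22} = 0.008442 m/kN.
Compatibility — the beam at 2 must follow the support down by 0.008 m: δ_0 − R_2·δ_{22} = 0.008, so R_2 = (1.4881 − 0.008)/0.008442 = 175.3 kN.
Vertical equilibrium: R_1 = ΣP − R_2 = 517.2 − 175.3 = 341.9 kN.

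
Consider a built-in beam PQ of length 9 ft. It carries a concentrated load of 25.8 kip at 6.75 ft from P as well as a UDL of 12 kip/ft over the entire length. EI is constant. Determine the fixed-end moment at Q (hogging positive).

M_Q = 113.7 kip·ft

Release both end moments; the primary structure is a simply-supported span PQ with redundants M_P and M_Q.
Simple-span end rotations at P and Q under the given loads:
  at P: point load 25.8 at a = 6.75: Pab(L + b)/(6LEI) = 81.63/EI
  at Q: point load 25.8 at a = 6.75: Pab(L + a)/(6LEI) = 114.3/EI
  at P: UDL 12: wL³/(24EI) = 364.5/EI
  at Q: UDL 12: wL³/(24EI) = 364.5/EI
  θ_P0 = 446.1/EI,  θ_Q0 = 478.8/EI
Flexibility coefficients: a unit moment at one end gives L/(3EI) there and L/(6EI) at the far end, so f₁₁ = f₂₂ = 3/EI and f₁₂ = f₂₁ = 1.5/EI.
Compatibility — zero rotation at each built-in end:
  3 M_P + 1.5 M_Q = 446.1
  1.5 M_P + 3 M_Q = 478.8
Solving the pair gives M_P = 91.88 kip·ft and M_Q = 113.7 kip·ft (hogging).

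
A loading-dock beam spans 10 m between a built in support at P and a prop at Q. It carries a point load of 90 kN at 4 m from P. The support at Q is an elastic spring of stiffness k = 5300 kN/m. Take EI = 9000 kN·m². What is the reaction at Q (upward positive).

R_Q = 18.63 kN

Choose R_Q as the redundant. The primary structure is the cantilever fixed at P.
Primary-structure tip deflection at Q by superposition:
  point load 90 at a = 4: Pa²(3L − a)/(6EI) = 6240/EI
Tip deflection under a unit load at Q: L³/(3EI) = 333.3/EI.
With EI = 9000 kN·m²: δ_0 = 0.69333 m and δ_{QQ} = 0.037037 m/kN.
Compatibility — the spring shortens by R_Q/k under the reaction it provides: δ_0 − R_Q·δ_{QQ} = R_Q/k. With 1/k = 0.000189 m/kN, R_Q = δ_0 / (δ_{QQ} + 1/k) = 0.69333 / (0.037037 + 0.000189) = 18.63 kN.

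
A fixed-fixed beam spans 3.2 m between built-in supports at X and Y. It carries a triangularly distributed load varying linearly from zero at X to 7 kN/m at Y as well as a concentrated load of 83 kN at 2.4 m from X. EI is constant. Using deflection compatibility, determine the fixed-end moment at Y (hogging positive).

M_Y = 40.93 kN·m

Take the two fixed-end moments M_X, M_Y as redundants; the released structure is the simple span XY.
End rotations of the released simple span under the applied load (×1/EI):
  at X: triangular load, peak 7: 7w₀L³/(360EI) = 4.46/EI
  at Y: triangular load, peak 7: w₀L³/(45EI) = 5.097/EI
  at X: point load 83 at a = 2.4: Pab(L + b)/(6LEI) = 33.2/EI
  at Y: point load 83 at a = 2.4: Pab(L + a)/(6LEI) = 46.48/EI
  θ_X0 = 37.66/EI,  θ_Y0 = 51.58/EI
Flexibility coefficients: a unit moment at one end gives L/(3EI) there and L/(6EI) at the far end, so f₁₁ = f₂₂ = 1.067/EI and f₁₂ = f₂₁ = 0.5333/EI.
Compatibility — zero rotation at each built-in end:
  1.067 M_X + 0.5333 M_Y = 37.66
  0.5333 M_X + 1.067 M_Y = 51.58
Solving the pair gives M_X = 14.84 kN·m and M_Y = 40.93 kN·m (hogging).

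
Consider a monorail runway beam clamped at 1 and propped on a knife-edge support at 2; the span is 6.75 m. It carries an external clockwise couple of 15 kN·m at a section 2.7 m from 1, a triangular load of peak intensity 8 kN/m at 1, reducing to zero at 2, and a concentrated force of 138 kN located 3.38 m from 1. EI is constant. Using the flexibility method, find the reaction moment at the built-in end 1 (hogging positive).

Remove the prop at 2; the released (primary) structure is a cantilever built in at 1.
Downward deflection at the released point 2 due to the loads:
  clockwise couple 15 at a = 2.7: M₀a(2L − a)/(2EI) = 218.7/EI
  triangular load, peak 8 at the fixed end: w₀L⁴/(30EI) = 553.6/EI
  point load 138 at a = 3.38: Pa²(3L − a)/(6EI) = 4433/EI
  δ_0 = 5205/EI
Flexibility coefficient — unit upward force at 2: δ_{22} = L³/(3EI) = 102.5/EI.
Compatibility at 2: δ_0 − R_2·δ_{22} = 0, so R_2 = 5205/102.5 = 50.77 kN.
Moment equilibrium about 1: M_1 = Σ(load moments about 1) − R_2·L = 542.2 − 50.77×6.75 = 199.5 kN·m.

M_1 = 199.5 kN·m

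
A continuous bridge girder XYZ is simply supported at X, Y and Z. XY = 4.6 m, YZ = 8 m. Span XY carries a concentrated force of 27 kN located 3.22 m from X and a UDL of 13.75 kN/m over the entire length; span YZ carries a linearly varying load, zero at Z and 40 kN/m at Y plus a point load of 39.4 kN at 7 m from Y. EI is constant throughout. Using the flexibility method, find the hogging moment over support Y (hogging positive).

M_Y = 142 kN·m

Release continuity at Y by inserting a hinge; the redundant is the internal moment M_Y. The primary structure is two simply-supported spans XY and YZ.
End slopes at the hinge Y, treating each span as simply supported:
  span XY: point load 27 at a = 3.22: Pab(L + a)/(6LEI) = 33.99/EI
  span XY: UDL 13.75: wL³/(24EI) = 55.77/EI
  span YZ: triangular load, peak 40: w₀L³/(45EI) = 455.1/EI
  span YZ: point load 39.4 at a = 7: Pab(L + b)/(6LEI) = 51.71/EI
  relative rotation θ_0 = (89.76 + 506.8)/EI = 596.6/EI
A unit hogging moment at Y produces rotation L₁/(3EI) + L₂/(3EI) = 4.2/EI.
Slope continuity at Y: θ_0 = M_Y·4.2/EI, so M_Y = 596.6/4.2 = 142 kN·m (hogging).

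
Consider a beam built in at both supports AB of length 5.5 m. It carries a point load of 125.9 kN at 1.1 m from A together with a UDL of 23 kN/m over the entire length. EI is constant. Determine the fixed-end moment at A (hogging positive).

Take the two fixed-end moments M_A, M_B as redundants; the released structure is the simple span AB.
On the primary (simply-supported) span, the end slopes from the loading are:
  at A: point load 125.9 at a = 1.1: Pab(L + b)/(6LEI) = 182.8/EI
  at B: point load 125.9 at a = 1.1: Pab(L + a)/(6LEI) = 121.9/EI
  at A: UDL 23: wL³/(24EI) = 159.4/EI
  at B: UDL 23: wL³/(24EI) = 159.4/EI
  θ_A0 = 342.2/EI,  θ_B0 = 281.3/EI
Flexibility coefficients: a unit moment at one end gives L/(3EI) there and L/(6EI) at the far end, so f₁₁ = f₂₂ = 1.833/EI and f₁₂ = f₂₁ = 0.9167/EI.
Compatibility — zero rotation at each built-in end:
  1.833 M_A + 0.9167 M_B = 342.2
  0.9167 M_A + 1.833 M_B = 281.3
Solving the pair gives M_A = 146.6 kN·m and M_B = 80.14 kN·m (hogging).

M_A = 146.6 kN·m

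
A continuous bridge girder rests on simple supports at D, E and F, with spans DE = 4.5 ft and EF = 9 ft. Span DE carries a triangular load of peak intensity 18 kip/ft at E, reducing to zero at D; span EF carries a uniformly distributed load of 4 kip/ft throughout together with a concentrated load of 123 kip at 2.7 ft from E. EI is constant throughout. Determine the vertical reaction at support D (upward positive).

R_D = -23.57 kip

Release continuity at E by inserting a hinge; the redundant is the internal moment M_E. The primary structure is two simply-supported spans DE and EF.
Discontinuity in slope at E on the released structure — sum the simple-span end rotations:
  span DE: triangular load, peak 18: w₀L³/(45EI) = 36.45/EI
  span EF: UDL 4: wL³/(24EI) = 121.5/EI
  span EF: point load 123 at a = 2.7: Pab(L + b)/(6LEI) = 592.8/EI
  relative rotation θ_0 = (36.45 + 714.3)/EI = 750.7/EI
A unit hogging moment at E produces rotation L₁/(3EI) + L₂/(3EI) = 4.5/EI.
Slope continuity at E: θ_0 = M_E·4.5/EI, so M_E = 750.7/4.5 = 166.8 kip·ft (hogging).
Span DE, ΣM about D with M_E applied at E: R_E^{DE}·4.5 = 121.5 + 166.8, so R_E^{DE} = 64.07 kip and R_D = 40.5 − 64.07 = -23.57 kip.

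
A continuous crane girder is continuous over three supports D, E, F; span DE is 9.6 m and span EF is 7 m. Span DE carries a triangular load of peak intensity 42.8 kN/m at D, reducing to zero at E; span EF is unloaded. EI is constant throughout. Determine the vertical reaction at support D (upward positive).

R_D = 123.1 kN

Release continuity at E by inserting a hinge; the redundant is the internal moment M_E. The primary structure is two simply-supported spans DE and EF.
End slopes at the hinge E, treating each span as simply supported:
  span DE: triangular load, peak 42.8: 7w₀L³/(360EI) = 736.3/EI
  relative rotation θ_0 = (736.3 + 0)/EI = 736.3/EI
A unit hogging moment at E produces rotation L₁/(3EI) + L₂/(3EI) = 5.533/EI.
Compatibility: M_E·(L₁+L₂)/(3EI) = θ_0, giving M_E = 133.1 kN·m (hogging).
Span DE, ΣM about D with M_E applied at E: R_E^{DE}·9.6 = 657.4 + 133.1, so R_E^{DE} = 82.34 kN and R_D = 205.4 − 82.34 = 123.1 kN.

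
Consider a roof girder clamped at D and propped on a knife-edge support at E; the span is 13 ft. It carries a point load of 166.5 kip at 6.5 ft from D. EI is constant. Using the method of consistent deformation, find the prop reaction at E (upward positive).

R_E = 52.03 kip

Release the roller at E. Primary structure: cantilever fixed at D.
Downward deflection at the released point E due to the loads:
  point load 166.5 at a = 6.5: Pa²(3L − a)/(6EI) = 38104/EI
Flexibility coefficient — unit upward force at E: δ_{EE} = L³/(3EI) = 732.3/EI.
The prop prevents deflection at E: R_E = δ_0/δ_{EE} = 38104/732.3 = 52.03 kip.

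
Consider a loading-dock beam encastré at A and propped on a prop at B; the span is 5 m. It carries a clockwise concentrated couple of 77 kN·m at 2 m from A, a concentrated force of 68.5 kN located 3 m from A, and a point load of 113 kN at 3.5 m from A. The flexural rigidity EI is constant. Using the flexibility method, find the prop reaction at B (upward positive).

Release the roller at B. Primary structure: cantilever fixed at A.
Deflection at B on the released cantilever, summing each load's contribution:
  clockwise couple 77 at a = 2: M₀a(2L − a)/(2EI) = 616/EI
  point load 68.5 at a = 3: Pa²(3L − a)/(6EI) = 1233/EI
  point load 113 at a = 3.5: Pa²(3L − a)/(6EI) = 2653/EI
  δ_0 = 4502/EI
Tip deflection under a unit load at B: L³/(3EI) = 41.67/EI.
Compatibility at B: δ_0 − R_B·δ_{BB} = 0, so R_B = 4502/41.67 = 108.1 kN.

R_B = 108.1 kN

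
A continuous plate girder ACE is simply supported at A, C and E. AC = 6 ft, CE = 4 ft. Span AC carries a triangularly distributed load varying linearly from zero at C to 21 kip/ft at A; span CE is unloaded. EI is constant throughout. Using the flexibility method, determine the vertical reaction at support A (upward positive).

R_A = 37.59 kip

Release continuity at C by inserting a hinge; the redundant is the internal moment M_C. The primary structure is two simply-supported spans AC and CE.
End slopes at the hinge C, treating each span as simply supported:
  span AC: triangular load, peak 21: 7w₀L³/(360EI) = 88.2/EI
  relative rotation θ_0 = (88.2 + 0)/EI = 88.2/EI
A unit hogging moment at C produces rotation L₁/(3EI) + L₂/(3EI) = 3.333/EI.
Slope continuity at C: θ_0 = M_C·3.333/EI, so M_C = 88.2/3.333 = 26.46 kip·ft (hogging).
Span AC, ΣM about A with M_C applied at C: R_C^{AC}·6 = 126 + 26.46, so R_C^{AC} = 25.41 kip and R_A = 63 − 25.41 = 37.59 kip.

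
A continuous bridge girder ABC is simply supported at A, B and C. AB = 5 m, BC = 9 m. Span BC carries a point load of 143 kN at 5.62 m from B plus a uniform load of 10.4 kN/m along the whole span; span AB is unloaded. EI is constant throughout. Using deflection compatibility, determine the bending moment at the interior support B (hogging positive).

M_B = 201.1 kN·m

Release continuity at B by inserting a hinge; the redundant is the internal moment M_B. The primary structure is two simply-supported spans AB and BC.
End slopes at the hinge B, treating each span as simply supported:
  span BC: point load 143 at a = 5.62: Pab(L + b)/(6LEI) = 622.8/EI
  span BC: UDL 10.4: wL³/(24EI) = 315.9/EI
  relative rotation θ_0 = (0 + 938.7)/EI = 938.7/EI
A unit hogging moment at B produces rotation L₁/(3EI) + L₂/(3EI) = 4.667/EI.
Slope continuity at B: θ_0 = M_B·4.667/EI, so M_B = 938.7/4.667 = 201.1 kN·m (hogging).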